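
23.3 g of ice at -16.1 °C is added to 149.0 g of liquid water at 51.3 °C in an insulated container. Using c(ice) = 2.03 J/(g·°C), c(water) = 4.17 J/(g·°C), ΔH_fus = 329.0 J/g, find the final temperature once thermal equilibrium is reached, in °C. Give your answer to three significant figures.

T_f = 32.6 °C

Heat to bring ice to 0 °C and melt it: q₁ = 23.3×2.03×16.1 + 23.3×329.0 = 8427.2 J
Heat the water can supply cooling to 0 °C: 149.0×4.17×51.3 = 31874.2 J > q₁, so all ice melts.
Energy balance: 149.0×4.17×(51.3 − T) = 8427.2 + 23.3×4.17×(T − 0)
621.33(51.3 − T) = 8427.2 + 97.161 T
31874.2 − 8427.2 = 718.491 T
T = 23447.0 / 718.491 = 32.63 °C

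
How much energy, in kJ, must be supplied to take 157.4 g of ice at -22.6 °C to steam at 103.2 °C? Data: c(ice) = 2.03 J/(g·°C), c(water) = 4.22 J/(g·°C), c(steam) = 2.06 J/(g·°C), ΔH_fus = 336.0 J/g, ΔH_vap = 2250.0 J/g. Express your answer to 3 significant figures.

q1 (heat ice -22.6→0.0 °C): 157.4 × 2.03 × 22.6 = 7221 J
q2 (melt at 0 °C): 157.4 × 336.0 = 52886 J
q3 (heat water 0.0→100.0 °C): 157.4 × 4.22 × 100.0 = 66423 J
q4 (vaporize at 100 °C): 157.4 × 2250.0 = 354150 J
q5 (heat steam 100.0→103.2 °C): 157.4 × 2.06 × 3.2 = 1038 J
Total: 7221 + 52886 + 66423 + 354150 + 1038 = 481718 J = 482 kJ

q = 482 kJ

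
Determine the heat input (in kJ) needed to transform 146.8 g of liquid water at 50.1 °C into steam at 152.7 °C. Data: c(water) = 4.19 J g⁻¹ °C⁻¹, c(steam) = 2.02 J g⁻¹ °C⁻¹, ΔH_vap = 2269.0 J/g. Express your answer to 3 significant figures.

q1 (heat water 50.1→100.0 °C): 146.8 × 4.19 × 49.9 = 30693 J
q2 (vaporize at 100 °C): 146.8 × 2269.0 = 333089 J
q3 (heat steam 100.0→152.7 °C): 146.8 × 2.02 × 52.7 = 15627 J
Total: 30693 + 333089 + 15627 = 379409 J = 379 kJ

q = 379 kJ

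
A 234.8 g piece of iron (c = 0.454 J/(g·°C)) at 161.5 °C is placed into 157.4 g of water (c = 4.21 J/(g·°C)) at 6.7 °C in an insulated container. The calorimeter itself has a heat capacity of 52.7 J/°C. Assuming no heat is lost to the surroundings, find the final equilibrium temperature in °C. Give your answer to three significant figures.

T_f = 26.8 °C

Heat lost by iron = heat gained by water + calorimeter.
(234.8)(0.454)(161.5 − T) = [(157.4)(4.21) + 52.7](T − 6.7)
106.5992 (161.5 − T) = 715.354 (T − 6.7)
17216 − 106.5992 T = 715.354 T − 4792.9
22008.9 = 821.9532 T
T = 26.78 °C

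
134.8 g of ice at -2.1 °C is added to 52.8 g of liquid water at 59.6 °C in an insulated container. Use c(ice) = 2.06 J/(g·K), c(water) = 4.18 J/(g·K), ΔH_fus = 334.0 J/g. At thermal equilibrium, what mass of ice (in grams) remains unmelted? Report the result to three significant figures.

Heat to warm all ice to 0 °C: 134.8×2.06×2.1 = 583.14 J
Heat released by water cooling to 0 °C: 52.8×4.18×59.6 = 13154 J
13154 J < 583.14 + 134.8×334.0 = 45606.34 J, so not all ice melts; final T = 0 °C.
Heat left for melting: 13154 − 583.14 = 12570.86 J
Mass melted = 12570.86 / 334.0 = 37.64 g
Ice remaining = 134.8 − 37.64 = 97.16 g

m_ice remaining = 97.2 g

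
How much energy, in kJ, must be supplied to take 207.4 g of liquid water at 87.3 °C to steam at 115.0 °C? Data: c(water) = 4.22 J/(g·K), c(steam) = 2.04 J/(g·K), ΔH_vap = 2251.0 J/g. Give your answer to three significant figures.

q = 484 kJ

q1 (heat water 87.3→100.0 °C): 207.4 × 4.22 × 12.7 = 11115 J
q2 (vaporize at 100 °C): 207.4 × 2251.0 = 466857 J
q3 (heat steam 100.0→115.0 °C): 207.4 × 2.04 × 15.0 = 6346 J
Total: 11115 + 466857 + 6346 = 484318 J = 484 kJ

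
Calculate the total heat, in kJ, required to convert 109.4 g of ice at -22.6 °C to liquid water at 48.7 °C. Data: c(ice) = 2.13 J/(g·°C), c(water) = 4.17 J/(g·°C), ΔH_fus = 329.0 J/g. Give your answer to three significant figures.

q1 (heat ice -22.6→0.0 °C): 109.4 × 2.13 × 22.6 = 5266 J
q2 (melt at 0 °C): 109.4 × 329.0 = 35993 J
q3 (heat water 0.0→48.7 °C): 109.4 × 4.17 × 48.7 = 22217 J
Total: 5266 + 35993 + 22217 = 63476 J = 63.5 kJ

q = 63.5 kJ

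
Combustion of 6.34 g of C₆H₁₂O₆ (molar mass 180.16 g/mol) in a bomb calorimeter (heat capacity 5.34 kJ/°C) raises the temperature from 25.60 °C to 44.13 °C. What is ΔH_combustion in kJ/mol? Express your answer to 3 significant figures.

ΔH = -2810 kJ/mol

ΔT = 44.13 − 25.60 = 18.53 °C
q_cal = C_cal × ΔT = 5.34 × 18.53 = 98.9502 kJ
n = 6.34 / 180.16 = 0.03519 mol
q_rxn = −q_cal = -98.9502 kJ
ΔH = -98.9502 / 0.03519 = -2812 kJ/mol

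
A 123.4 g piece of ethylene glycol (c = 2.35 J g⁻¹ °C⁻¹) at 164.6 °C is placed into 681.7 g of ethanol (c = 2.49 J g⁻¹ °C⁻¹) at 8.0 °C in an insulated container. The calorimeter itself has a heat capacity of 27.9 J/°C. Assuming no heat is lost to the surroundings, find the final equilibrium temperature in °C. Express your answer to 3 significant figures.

Heat lost by ethylene glycol = heat gained by ethanol + calorimeter.
(123.4)(2.35)(164.6 − T) = [(681.7)(2.49) + 27.9](T − 8.0)
289.99 (164.6 − T) = 1725.333 (T − 8.0)
47732 − 289.99 T = 1725.333 T − 13803
61535 = 2015.323 T
T = 30.53 °C

T_f = 30.5 °C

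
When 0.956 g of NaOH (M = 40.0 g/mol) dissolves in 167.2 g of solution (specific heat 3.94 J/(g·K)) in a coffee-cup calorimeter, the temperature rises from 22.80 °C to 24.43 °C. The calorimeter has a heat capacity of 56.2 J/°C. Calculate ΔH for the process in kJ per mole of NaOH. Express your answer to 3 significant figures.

|ΔT| = |24.43 − 22.80| = 1.63 °C
|q_surr| = (167.2 × 3.94 + 56.2) × 1.63 = 714.968 × 1.63 = 1165.4 J
n(NaOH) = 0.956 / 40.0 = 0.023900 mol
Temperature rose, so q_rxn = −|q_surr| = -1.1654 kJ
ΔH = q_rxn / n = -48.76 kJ/mol

ΔH = -48.8 kJ/mol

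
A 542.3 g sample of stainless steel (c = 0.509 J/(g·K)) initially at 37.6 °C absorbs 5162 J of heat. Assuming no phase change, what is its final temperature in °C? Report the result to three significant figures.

T_f = 56.3 °C

ΔT = q / (m c) = 5162 / (542.3 × 0.509) = 18.70 °C
T_f = 37.6 + 18.70 = 56.30 °C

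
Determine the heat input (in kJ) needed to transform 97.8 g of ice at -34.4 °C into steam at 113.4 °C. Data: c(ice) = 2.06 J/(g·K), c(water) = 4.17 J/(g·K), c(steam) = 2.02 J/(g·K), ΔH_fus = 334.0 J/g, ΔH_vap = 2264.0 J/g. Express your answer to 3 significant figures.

q1 (heat ice -34.4→0.0 °C): 97.8 × 2.06 × 34.4 = 6930 J
q2 (melt at 0 °C): 97.8 × 334.0 = 32665 J
q3 (heat water 0.0→100.0 °C): 97.8 × 4.17 × 100.0 = 40783 J
q4 (vaporize at 100 °C): 97.8 × 2264.0 = 221419 J
q5 (heat steam 100.0→113.4 °C): 97.8 × 2.02 × 13.4 = 2647 J
Total: 6930 + 32665 + 40783 + 221419 + 2647 = 304444 J = 304 kJ

q = 304 kJ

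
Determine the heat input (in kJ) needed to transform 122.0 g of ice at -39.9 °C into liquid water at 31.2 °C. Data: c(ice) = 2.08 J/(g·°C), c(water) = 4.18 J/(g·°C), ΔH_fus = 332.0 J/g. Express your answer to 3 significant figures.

q1 (heat ice -39.9→0.0 °C): 122.0 × 2.08 × 39.9 = 10125 J
q2 (melt at 0 °C): 122.0 × 332.0 = 40504 J
q3 (heat water 0.0→31.2 °C): 122.0 × 4.18 × 31.2 = 15911 J
Total: 10125 + 40504 + 15911 = 66540 J = 66.5 kJ

q = 66.5 kJ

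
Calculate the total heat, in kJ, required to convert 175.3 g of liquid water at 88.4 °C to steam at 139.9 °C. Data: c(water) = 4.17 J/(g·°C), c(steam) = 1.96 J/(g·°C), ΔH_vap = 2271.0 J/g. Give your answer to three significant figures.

q1 (heat water 88.4→100.0 °C): 175.3 × 4.17 × 11.6 = 8480 J
q2 (vaporize at 100 °C): 175.3 × 2271.0 = 398106 J
q3 (heat steam 100.0→139.9 °C): 175.3 × 1.96 × 39.9 = 13709 J
Total: 8480 + 398106 + 13709 = 420295 J = 420 kJ

q = 420 kJ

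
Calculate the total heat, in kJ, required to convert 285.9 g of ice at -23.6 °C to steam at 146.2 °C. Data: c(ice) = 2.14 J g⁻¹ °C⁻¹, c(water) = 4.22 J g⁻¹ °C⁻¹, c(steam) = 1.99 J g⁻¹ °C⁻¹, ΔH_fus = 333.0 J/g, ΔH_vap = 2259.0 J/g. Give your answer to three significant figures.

q = 902 kJ

q1 (heat ice -23.6→0.0 °C): 285.9 × 2.14 × 23.6 = 14439 J
q2 (melt at 0 °C): 285.9 × 333.0 = 95205 J
q3 (heat water 0.0→100.0 °C): 285.9 × 4.22 × 100.0 = 120650 J
q4 (vaporize at 100 °C): 285.9 × 2259.0 = 645848 J
q5 (heat steam 100.0→146.2 °C): 285.9 × 1.99 × 46.2 = 26285 J
Total: 14439 + 95205 + 120650 + 645848 + 26285 = 902427 J = 902 kJ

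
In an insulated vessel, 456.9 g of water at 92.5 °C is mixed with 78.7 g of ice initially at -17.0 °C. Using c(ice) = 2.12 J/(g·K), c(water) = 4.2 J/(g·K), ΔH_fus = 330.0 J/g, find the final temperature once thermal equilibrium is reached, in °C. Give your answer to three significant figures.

T_f = 66.1 °C

Heat to bring ice to 0 °C and melt it: q₁ = 78.7×2.12×17.0 + 78.7×330.0 = 28807 J
Heat the water can supply cooling to 0 °C: 456.9×4.2×92.5 = 177506 J > q₁, so all ice melts.
Energy balance: 456.9×4.2×(92.5 − T) = 28807 + 78.7×4.2×(T − 0)
1918.98(92.5 − T) = 28807 + 330.54 T
177506 − 28807 = 2249.52 T
T = 148699 / 2249.52 = 66.10 °C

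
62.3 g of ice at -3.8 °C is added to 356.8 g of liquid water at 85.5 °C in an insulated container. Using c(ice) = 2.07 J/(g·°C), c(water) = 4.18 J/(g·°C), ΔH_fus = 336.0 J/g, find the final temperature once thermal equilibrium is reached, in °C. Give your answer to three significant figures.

Heat to bring ice to 0 °C and melt it: q₁ = 62.3×2.07×3.8 + 62.3×336.0 = 21423 J
Heat the water can supply cooling to 0 °C: 356.8×4.18×85.5 = 127517 J > q₁, so all ice melts.
Energy balance: 356.8×4.18×(85.5 − T) = 21423 + 62.3×4.18×(T − 0)
1491.424(85.5 − T) = 21423 + 260.414 T
127517 − 21423 = 1751.838 T
T = 106094 / 1751.838 = 60.56 °C

T_f = 60.6 °C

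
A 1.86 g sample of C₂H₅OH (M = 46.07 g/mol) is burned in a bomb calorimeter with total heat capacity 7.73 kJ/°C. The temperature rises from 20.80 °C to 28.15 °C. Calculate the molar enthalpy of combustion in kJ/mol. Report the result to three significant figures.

ΔT = 28.15 − 20.80 = 7.35 °C
q_cal = C_cal × ΔT = 7.73 × 7.35 = 56.8155 kJ
n = 1.86 / 46.07 = 0.04037 mol
q_rxn = −q_cal = -56.8155 kJ
ΔH = -56.8155 / 0.04037 = -1407 kJ/mol

ΔH = -1410 kJ/mol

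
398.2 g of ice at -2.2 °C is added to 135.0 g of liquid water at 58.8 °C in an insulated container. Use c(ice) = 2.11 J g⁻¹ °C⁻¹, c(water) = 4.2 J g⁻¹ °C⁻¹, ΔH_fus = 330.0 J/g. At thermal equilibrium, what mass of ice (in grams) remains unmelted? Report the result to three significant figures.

Heat to warm all ice to 0 °C: 398.2×2.11×2.2 = 1848.4 J
Heat released by water cooling to 0 °C: 135.0×4.2×58.8 = 33340 J
33340 J < 1848.4 + 398.2×330.0 = 133254.4 J, so not all ice melts; final T = 0 °C.
Heat left for melting: 33340 − 1848.4 = 31491.6 J
Mass melted = 31491.6 / 330.0 = 95.43 g
Ice remaining = 398.2 − 95.43 = 302.77 g

m_ice remaining = 303 g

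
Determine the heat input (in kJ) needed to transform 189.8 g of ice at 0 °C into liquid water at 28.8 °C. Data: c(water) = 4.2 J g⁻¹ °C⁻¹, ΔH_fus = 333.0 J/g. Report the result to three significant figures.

q1 (melt at 0 °C): 189.8 × 333.0 = 63203 J
q2 (heat water 0.0→28.8 °C): 189.8 × 4.2 × 28.8 = 22958 J
Total: 63203 + 22958 = 86161 J = 86.2 kJ

q = 86.2 kJ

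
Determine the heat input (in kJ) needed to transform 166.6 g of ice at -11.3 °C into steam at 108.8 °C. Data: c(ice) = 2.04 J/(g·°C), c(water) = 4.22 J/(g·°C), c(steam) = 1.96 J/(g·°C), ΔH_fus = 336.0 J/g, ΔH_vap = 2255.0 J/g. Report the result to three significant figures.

q = 509 kJ

q1 (heat ice -11.3→0.0 °C): 166.6 × 2.04 × 11.3 = 3840 J
q2 (melt at 0 °C): 166.6 × 336.0 = 55978 J
q3 (heat water 0.0→100.0 °C): 166.6 × 4.22 × 100.0 = 70305 J
q4 (vaporize at 100 °C): 166.6 × 2255.0 = 375683 J
q5 (heat steam 100.0→108.8 °C): 166.6 × 1.96 × 8.8 = 2874 J
Total: 3840 + 55978 + 70305 + 375683 + 2874 = 508680 J = 509 kJ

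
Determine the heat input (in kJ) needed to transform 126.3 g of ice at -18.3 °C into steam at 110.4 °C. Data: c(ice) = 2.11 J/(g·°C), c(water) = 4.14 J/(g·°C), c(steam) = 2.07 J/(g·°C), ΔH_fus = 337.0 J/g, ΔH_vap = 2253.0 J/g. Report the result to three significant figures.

q1 (heat ice -18.3→0.0 °C): 126.3 × 2.11 × 18.3 = 4877 J
q2 (melt at 0 °C): 126.3 × 337.0 = 42563 J
q3 (heat water 0.0→100.0 °C): 126.3 × 4.14 × 100.0 = 52288 J
q4 (vaporize at 100 °C): 126.3 × 2253.0 = 284554 J
q5 (heat steam 100.0→110.4 °C): 126.3 × 2.07 × 10.4 = 2719 J
Total: 4877 + 42563 + 52288 + 284554 + 2719 = 387001 J = 387 kJ

q = 387 kJ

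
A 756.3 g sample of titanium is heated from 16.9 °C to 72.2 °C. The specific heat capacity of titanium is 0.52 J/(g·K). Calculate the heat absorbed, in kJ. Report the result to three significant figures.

q = m c ΔT = 756.3 × 0.52 × (72.2 − 16.9)
q = 756.3 × 0.52 × 55.3 = 21748 J = 21.7 kJ

q = 21.7 kJ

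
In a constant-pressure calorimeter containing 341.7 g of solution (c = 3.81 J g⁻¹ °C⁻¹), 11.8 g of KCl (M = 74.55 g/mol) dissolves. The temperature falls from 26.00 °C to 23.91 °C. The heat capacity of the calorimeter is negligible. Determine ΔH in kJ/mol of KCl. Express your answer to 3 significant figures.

|ΔT| = |23.91 − 26.00| = 2.09 °C
|q_surr| = (341.7 × 3.81) × 2.09 = 1301.877 × 2.09 = 2721 J
n(KCl) = 11.8 / 74.55 = 0.1583 mol
Temperature fell, so q_rxn = +|q_surr| = 2.721 kJ
ΔH = q_rxn / n = 17.19 kJ/mol

ΔH = 17.2 kJ/mol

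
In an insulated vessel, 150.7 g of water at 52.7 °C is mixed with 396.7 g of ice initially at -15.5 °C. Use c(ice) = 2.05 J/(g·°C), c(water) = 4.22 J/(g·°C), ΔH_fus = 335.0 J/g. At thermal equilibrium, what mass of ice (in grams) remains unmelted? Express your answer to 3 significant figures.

Heat to warm all ice to 0 °C: 396.7×2.05×15.5 = 12605 J
Heat released by water cooling to 0 °C: 150.7×4.22×52.7 = 33515 J
33515 J < 12605 + 396.7×335.0 = 145499.5 J, so not all ice melts; final T = 0 °C.
Heat left for melting: 33515 − 12605 = 20910 J
Mass melted = 20910 / 335.0 = 62.42 g
Ice remaining = 396.7 − 62.42 = 334.28 g

m_ice remaining = 334 g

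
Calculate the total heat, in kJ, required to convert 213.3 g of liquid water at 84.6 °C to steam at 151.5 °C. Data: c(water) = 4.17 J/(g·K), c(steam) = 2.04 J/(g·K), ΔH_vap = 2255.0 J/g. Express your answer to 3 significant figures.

q = 517 kJ

q1 (heat water 84.6→100.0 °C): 213.3 × 4.17 × 15.4 = 13698 J
q2 (vaporize at 100 °C): 213.3 × 2255.0 = 480992 J
q3 (heat steam 100.0→151.5 °C): 213.3 × 2.04 × 51.5 = 22409 J
Total: 13698 + 480992 + 22409 = 517099 J = 517 kJ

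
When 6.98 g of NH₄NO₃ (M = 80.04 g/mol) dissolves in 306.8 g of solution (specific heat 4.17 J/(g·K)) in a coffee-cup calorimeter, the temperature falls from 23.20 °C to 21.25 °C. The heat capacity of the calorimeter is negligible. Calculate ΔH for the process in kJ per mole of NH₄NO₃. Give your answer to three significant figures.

|ΔT| = |21.25 − 23.20| = 1.95 °C
|q_surr| = (306.8 × 4.17) × 1.95 = 1279.356 × 1.95 = 2495 J
n(NH₄NO₃) = 6.98 / 80.04 = 0.08721 mol
Temperature fell, so q_rxn = +|q_surr| = 2.495 kJ
ΔH = q_rxn / n = 28.61 kJ/mol

ΔH = 28.6 kJ/mol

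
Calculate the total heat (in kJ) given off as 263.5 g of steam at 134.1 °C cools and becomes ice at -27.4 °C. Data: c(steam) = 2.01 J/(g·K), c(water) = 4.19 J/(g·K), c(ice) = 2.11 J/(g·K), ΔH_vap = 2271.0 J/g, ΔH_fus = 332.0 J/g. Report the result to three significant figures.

q1 (cool steam 134.1→100 °C): 263.5 × 2.01 × 34.1 = 18061 J
q2 (condense at 100 °C): 263.5 × 2271.0 = 598409 J
q3 (cool water 100→0 °C): 263.5 × 4.19 × 100.0 = 110407 J
q4 (freeze at 0 °C): 263.5 × 332.0 = 87482 J
q5 (cool ice 0→-27.4 °C): 263.5 × 2.11 × 27.4 = 15234 J
Total: 18061 + 598409 + 110407 + 87482 + 15234 = 829593 J = 830 kJ

q = 830 kJ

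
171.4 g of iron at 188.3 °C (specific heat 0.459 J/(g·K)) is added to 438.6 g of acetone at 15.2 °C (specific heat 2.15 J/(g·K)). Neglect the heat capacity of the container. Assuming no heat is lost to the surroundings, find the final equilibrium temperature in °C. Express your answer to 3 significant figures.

Heat lost by iron = heat gained by acetone.
(171.4)(0.459)(188.3 − T) = (438.6)(2.15)(T − 15.2)
78.6726 (188.3 − T) = 942.99 (T − 15.2)
14814 − 78.6726 T = 942.99 T − 14333
29147 = 1021.6626 T
T = 28.53 °C

T_f = 28.5 °C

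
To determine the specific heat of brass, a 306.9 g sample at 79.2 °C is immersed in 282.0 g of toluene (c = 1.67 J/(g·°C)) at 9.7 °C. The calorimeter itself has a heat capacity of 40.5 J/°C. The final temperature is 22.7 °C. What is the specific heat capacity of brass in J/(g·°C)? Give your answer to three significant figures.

c = 0.383 J/(g·°C)

q_gained = (282.0 × 1.67 + 40.5) × (22.7 − 9.7) = 6649 J
q_lost = 306.9 × c × (79.2 − 22.7) = 17339.85 c
Set equal: c = 6649 / 17339.85 = 0.383 J/(g·°C)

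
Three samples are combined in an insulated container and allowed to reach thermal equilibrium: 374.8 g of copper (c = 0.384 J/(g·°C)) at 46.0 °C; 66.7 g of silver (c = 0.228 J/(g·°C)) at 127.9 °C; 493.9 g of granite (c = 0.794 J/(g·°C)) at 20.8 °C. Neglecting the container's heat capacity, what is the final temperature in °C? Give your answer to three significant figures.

Σ mᵢcᵢ(T − Tᵢ) = 0  ⇒  T = Σ mᵢcᵢTᵢ / Σ mᵢcᵢ
Σ mᵢcᵢ = 374.8×0.384 + 66.7×0.228 + 493.9×0.794 = 551.2874
Σ mᵢcᵢTᵢ = 143.9232×46.0 + 15.2076×127.9 + 392.1566×20.8 = 16722
T = 16722 / 551.2874 = 30.33 °C

T_f = 30.3 °C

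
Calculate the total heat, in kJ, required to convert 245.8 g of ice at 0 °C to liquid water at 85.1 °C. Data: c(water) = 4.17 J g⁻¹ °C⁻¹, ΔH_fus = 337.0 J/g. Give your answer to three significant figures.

q = 170 kJ

q1 (melt at 0 °C): 245.8 × 337.0 = 82835 J
q2 (heat water 0.0→85.1 °C): 245.8 × 4.17 × 85.1 = 87226 J
Total: 82835 + 87226 = 170061 J = 170 kJ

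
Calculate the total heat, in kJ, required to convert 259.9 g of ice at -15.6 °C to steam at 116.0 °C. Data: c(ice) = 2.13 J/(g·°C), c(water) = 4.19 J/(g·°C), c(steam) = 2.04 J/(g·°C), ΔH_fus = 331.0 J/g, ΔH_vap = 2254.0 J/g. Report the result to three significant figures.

q = 798 kJ

q1 (heat ice -15.6→0.0 °C): 259.9 × 2.13 × 15.6 = 8636 J
q2 (melt at 0 °C): 259.9 × 331.0 = 86027 J
q3 (heat water 0.0→100.0 °C): 259.9 × 4.19 × 100.0 = 108898 J
q4 (vaporize at 100 °C): 259.9 × 2254.0 = 585815 J
q5 (heat steam 100.0→116.0 °C): 259.9 × 2.04 × 16.0 = 8483 J
Total: 8636 + 86027 + 108898 + 585815 + 8483 = 797859 J = 798 kJ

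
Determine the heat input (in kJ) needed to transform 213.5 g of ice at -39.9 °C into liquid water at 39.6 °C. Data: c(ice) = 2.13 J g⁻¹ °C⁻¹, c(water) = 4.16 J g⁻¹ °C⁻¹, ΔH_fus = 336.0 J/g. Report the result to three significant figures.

q = 125 kJ

q1 (heat ice -39.9→0.0 °C): 213.5 × 2.13 × 39.9 = 18145 J
q2 (melt at 0 °C): 213.5 × 336.0 = 71736 J
q3 (heat water 0.0→39.6 °C): 213.5 × 4.16 × 39.6 = 35171 J
Total: 18145 + 71736 + 35171 = 125052 J = 125 kJ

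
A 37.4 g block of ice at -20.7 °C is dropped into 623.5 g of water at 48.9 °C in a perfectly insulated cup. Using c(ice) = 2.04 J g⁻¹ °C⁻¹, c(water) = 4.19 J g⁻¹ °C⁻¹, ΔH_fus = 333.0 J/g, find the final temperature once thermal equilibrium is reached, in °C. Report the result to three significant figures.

Heat to bring ice to 0 °C and melt it: q₁ = 37.4×2.04×20.7 + 37.4×333.0 = 14034 J
Heat the water can supply cooling to 0 °C: 623.5×4.19×48.9 = 127750 J > q₁, so all ice melts.
Energy balance: 623.5×4.19×(48.9 − T) = 14034 + 37.4×4.19×(T − 0)
2612.465(48.9 − T) = 14034 + 156.706 T
127750 − 14034 = 2769.171 T
T = 113716 / 2769.171 = 41.06 °C

T_f = 41.1 °C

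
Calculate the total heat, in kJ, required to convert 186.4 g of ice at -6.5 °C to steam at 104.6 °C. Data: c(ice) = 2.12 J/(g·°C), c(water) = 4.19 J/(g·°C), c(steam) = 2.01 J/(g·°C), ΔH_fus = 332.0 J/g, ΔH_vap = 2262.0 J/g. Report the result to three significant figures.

q = 566 kJ

q1 (heat ice -6.5→0.0 °C): 186.4 × 2.12 × 6.5 = 2569 J
q2 (melt at 0 °C): 186.4 × 332.0 = 61885 J
q3 (heat water 0.0→100.0 °C): 186.4 × 4.19 × 100.0 = 78102 J
q4 (vaporize at 100 °C): 186.4 × 2262.0 = 421637 J
q5 (heat steam 100.0→104.6 °C): 186.4 × 2.01 × 4.6 = 1723 J
Total: 2569 + 61885 + 78102 + 421637 + 1723 = 565916 J = 566 kJ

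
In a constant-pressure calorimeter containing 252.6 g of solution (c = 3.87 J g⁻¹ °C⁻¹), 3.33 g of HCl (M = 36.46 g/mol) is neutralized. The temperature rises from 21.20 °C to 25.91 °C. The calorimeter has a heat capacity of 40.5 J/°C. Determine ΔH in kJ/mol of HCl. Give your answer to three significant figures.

ΔH = -52.5 kJ/mol

|ΔT| = |25.91 − 21.20| = 4.71 °C
|q_surr| = (252.6 × 3.87 + 40.5) × 4.71 = 1018.062 × 4.71 = 4795 J
n(HCl) = 3.33 / 36.46 = 0.09133 mol
Temperature rose, so q_rxn = −|q_surr| = -4.795 kJ
ΔH = q_rxn / n = -52.50 kJ/mol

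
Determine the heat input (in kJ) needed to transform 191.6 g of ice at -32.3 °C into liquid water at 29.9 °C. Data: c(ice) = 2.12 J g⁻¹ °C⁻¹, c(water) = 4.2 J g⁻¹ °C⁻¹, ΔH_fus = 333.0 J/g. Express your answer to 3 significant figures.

q = 101 kJ

q1 (heat ice -32.3→0.0 °C): 191.6 × 2.12 × 32.3 = 13120 J
q2 (melt at 0 °C): 191.6 × 333.0 = 63803 J
q3 (heat water 0.0→29.9 °C): 191.6 × 4.2 × 29.9 = 24061 J
Total: 13120 + 63803 + 24061 = 100984 J = 101 kJ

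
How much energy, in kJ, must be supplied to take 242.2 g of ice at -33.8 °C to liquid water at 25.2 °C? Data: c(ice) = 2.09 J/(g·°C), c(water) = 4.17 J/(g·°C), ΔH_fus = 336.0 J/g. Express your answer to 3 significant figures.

q = 124 kJ

q1 (heat ice -33.8→0.0 °C): 242.2 × 2.09 × 33.8 = 17109 J
q2 (melt at 0 °C): 242.2 × 336.0 = 81379 J
q3 (heat water 0.0→25.2 °C): 242.2 × 4.17 × 25.2 = 25451 J
Total: 17109 + 81379 + 25451 = 123939 J = 124 kJ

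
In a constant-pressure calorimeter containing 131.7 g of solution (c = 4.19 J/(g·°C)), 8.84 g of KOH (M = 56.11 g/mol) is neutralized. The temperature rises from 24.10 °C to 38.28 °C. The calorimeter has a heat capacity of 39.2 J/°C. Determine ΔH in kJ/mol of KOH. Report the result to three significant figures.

ΔH = -53.2 kJ/mol

|ΔT| = |38.28 − 24.10| = 14.18 °C
|q_surr| = (131.7 × 4.19 + 39.2) × 14.18 = 591.023 × 14.18 = 8381 J
n(KOH) = 8.84 / 56.11 = 0.1575 mol
Temperature rose, so q_rxn = −|q_surr| = -8.381 kJ
ΔH = q_rxn / n = -53.21 kJ/mol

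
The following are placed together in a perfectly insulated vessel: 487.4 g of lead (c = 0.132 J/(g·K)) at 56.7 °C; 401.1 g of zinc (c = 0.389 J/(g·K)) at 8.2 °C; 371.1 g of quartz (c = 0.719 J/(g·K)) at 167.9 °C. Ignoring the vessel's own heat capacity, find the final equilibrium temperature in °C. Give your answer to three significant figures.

T_f = 102 °C

Σ mᵢcᵢ(T − Tᵢ) = 0  ⇒  T = Σ mᵢcᵢTᵢ / Σ mᵢcᵢ
Σ mᵢcᵢ = 487.4×0.132 + 401.1×0.389 + 371.1×0.719 = 487.1856
Σ mᵢcᵢTᵢ = 64.3368×56.7 + 156.0279×8.2 + 266.8209×167.9 = 49727
T = 49727 / 487.1856 = 102.1 °C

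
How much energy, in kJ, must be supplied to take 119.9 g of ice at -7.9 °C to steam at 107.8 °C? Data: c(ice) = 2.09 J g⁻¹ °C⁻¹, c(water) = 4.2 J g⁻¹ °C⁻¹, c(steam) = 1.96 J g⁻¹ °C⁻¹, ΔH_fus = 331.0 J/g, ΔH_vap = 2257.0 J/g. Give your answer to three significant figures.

q = 364 kJ

q1 (heat ice -7.9→0.0 °C): 119.9 × 2.09 × 7.9 = 1980 J
q2 (melt at 0 °C): 119.9 × 331.0 = 39687 J
q3 (heat water 0.0→100.0 °C): 119.9 × 4.2 × 100.0 = 50358 J
q4 (vaporize at 100 °C): 119.9 × 2257.0 = 270614 J
q5 (heat steam 100.0→107.8 °C): 119.9 × 1.96 × 7.8 = 1833 J
Total: 1980 + 39687 + 50358 + 270614 + 1833 = 364472 J = 364 kJ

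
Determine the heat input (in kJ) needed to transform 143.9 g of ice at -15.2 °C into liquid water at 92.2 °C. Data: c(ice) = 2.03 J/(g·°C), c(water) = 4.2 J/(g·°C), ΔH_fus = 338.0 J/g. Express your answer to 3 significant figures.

q1 (heat ice -15.2→0.0 °C): 143.9 × 2.03 × 15.2 = 4440 J
q2 (melt at 0 °C): 143.9 × 338.0 = 48638 J
q3 (heat water 0.0→92.2 °C): 143.9 × 4.2 × 92.2 = 55724 J
Total: 4440 + 48638 + 55724 = 108802 J = 109 kJ

q = 109 kJ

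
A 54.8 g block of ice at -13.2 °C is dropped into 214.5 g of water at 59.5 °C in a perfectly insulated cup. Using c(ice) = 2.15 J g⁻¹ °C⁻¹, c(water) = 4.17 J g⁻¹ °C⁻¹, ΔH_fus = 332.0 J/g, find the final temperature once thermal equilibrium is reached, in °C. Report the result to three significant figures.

Heat to bring ice to 0 °C and melt it: q₁ = 54.8×2.15×13.2 + 54.8×332.0 = 19749 J
Heat the water can supply cooling to 0 °C: 214.5×4.17×59.5 = 53220.7 J > q₁, so all ice melts.
Energy balance: 214.5×4.17×(59.5 − T) = 19749 + 54.8×4.17×(T − 0)
894.465(59.5 − T) = 19749 + 228.516 T
53220.7 − 19749 = 1122.981 T
T = 33471.7 / 1122.981 = 29.81 °C

T_f = 29.8 °C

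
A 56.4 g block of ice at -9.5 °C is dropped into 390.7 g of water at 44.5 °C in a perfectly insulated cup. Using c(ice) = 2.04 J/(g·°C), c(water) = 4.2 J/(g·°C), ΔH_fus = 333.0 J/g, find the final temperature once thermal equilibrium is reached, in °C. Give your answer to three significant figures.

T_f = 28.3 °C

Heat to bring ice to 0 °C and melt it: q₁ = 56.4×2.04×9.5 + 56.4×333.0 = 19874 J
Heat the water can supply cooling to 0 °C: 390.7×4.2×44.5 = 73021.8 J > q₁, so all ice melts.
Energy balance: 390.7×4.2×(44.5 − T) = 19874 + 56.4×4.2×(T − 0)
1640.94(44.5 − T) = 19874 + 236.88 T
73021.8 − 19874 = 1877.82 T
T = 53147.8 / 1877.82 = 28.30 °C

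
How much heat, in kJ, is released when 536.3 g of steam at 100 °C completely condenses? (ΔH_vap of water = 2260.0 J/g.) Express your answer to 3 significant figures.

q = 1210 kJ

q = m × ΔH_vap = 536.3 × 2260.0 = 1212000 J = 1210 kJ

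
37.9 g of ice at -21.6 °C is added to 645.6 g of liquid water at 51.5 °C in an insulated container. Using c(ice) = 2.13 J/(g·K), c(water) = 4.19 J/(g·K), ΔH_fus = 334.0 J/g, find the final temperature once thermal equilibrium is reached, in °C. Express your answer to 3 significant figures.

Heat to bring ice to 0 °C and melt it: q₁ = 37.9×2.13×21.6 + 37.9×334.0 = 14402 J
Heat the water can supply cooling to 0 °C: 645.6×4.19×51.5 = 139311 J > q₁, so all ice melts.
Energy balance: 645.6×4.19×(51.5 − T) = 14402 + 37.9×4.19×(T − 0)
2705.064(51.5 − T) = 14402 + 158.801 T
139311 − 14402 = 2863.865 T
T = 124909 / 2863.865 = 43.62 °C

T_f = 43.6 °C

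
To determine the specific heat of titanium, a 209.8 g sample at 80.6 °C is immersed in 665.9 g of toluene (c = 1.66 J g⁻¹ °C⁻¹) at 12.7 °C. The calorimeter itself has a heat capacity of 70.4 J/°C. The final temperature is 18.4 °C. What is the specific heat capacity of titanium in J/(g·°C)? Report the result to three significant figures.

q_gained = (665.9 × 1.66 + 70.4) × (18.4 − 12.7) = 6702 J
q_lost = 209.8 × c × (80.6 − 18.4) = 13049.56 c
Set equal: c = 6702 / 13049.56 = 0.514 J/(g·°C)

c = 0.514 J/(g·°C)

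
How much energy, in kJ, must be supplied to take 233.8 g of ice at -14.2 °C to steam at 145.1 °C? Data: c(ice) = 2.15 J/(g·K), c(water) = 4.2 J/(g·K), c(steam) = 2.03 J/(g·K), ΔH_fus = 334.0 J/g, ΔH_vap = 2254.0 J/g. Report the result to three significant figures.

q = 732 kJ

q1 (heat ice -14.2→0.0 °C): 233.8 × 2.15 × 14.2 = 7138 J
q2 (melt at 0 °C): 233.8 × 334.0 = 78089 J
q3 (heat water 0.0→100.0 °C): 233.8 × 4.2 × 100.0 = 98196 J
q4 (vaporize at 100 °C): 233.8 × 2254.0 = 526985 J
q5 (heat steam 100.0→145.1 °C): 233.8 × 2.03 × 45.1 = 21405 J
Total: 7138 + 78089 + 98196 + 526985 + 21405 = 731813 J = 732 kJ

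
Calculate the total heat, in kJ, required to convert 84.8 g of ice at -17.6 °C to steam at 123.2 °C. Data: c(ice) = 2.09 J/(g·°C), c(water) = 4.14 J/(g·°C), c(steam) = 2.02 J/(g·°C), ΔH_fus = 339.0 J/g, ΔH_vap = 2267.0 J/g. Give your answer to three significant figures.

q = 263 kJ

q1 (heat ice -17.6→0.0 °C): 84.8 × 2.09 × 17.6 = 3119 J
q2 (melt at 0 °C): 84.8 × 339.0 = 28747 J
q3 (heat water 0.0→100.0 °C): 84.8 × 4.14 × 100.0 = 35107 J
q4 (vaporize at 100 °C): 84.8 × 2267.0 = 192242 J
q5 (heat steam 100.0→123.2 °C): 84.8 × 2.02 × 23.2 = 3974 J
Total: 3119 + 28747 + 35107 + 192242 + 3974 = 263189 J = 263 kJ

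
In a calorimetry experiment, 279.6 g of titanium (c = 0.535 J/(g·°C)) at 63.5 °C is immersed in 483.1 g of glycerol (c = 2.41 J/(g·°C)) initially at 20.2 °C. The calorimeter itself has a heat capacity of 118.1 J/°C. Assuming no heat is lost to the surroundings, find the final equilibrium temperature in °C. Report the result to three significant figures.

Heat lost by titanium = heat gained by glycerol + calorimeter.
(279.6)(0.535)(63.5 − T) = [(483.1)(2.41) + 118.1](T − 20.2)
149.586 (63.5 − T) = 1282.371 (T − 20.2)
9498.7 − 149.586 T = 1282.371 T − 25904
35402.7 = 1431.957 T
T = 24.72 °C

T_f = 24.7 °C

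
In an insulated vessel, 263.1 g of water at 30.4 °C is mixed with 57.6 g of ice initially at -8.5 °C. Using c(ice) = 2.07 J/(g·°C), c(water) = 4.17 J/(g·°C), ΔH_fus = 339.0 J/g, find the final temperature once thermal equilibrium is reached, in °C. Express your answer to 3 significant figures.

T_f = 9.58 °C

Heat to bring ice to 0 °C and melt it: q₁ = 57.6×2.07×8.5 + 57.6×339.0 = 20540 J
Heat the water can supply cooling to 0 °C: 263.1×4.17×30.4 = 33352.7 J > q₁, so all ice melts.
Energy balance: 263.1×4.17×(30.4 − T) = 20540 + 57.6×4.17×(T − 0)
1097.127(30.4 − T) = 20540 + 240.192 T
33352.7 − 20540 = 1337.319 T
T = 12812.7 / 1337.319 = 9.581 °C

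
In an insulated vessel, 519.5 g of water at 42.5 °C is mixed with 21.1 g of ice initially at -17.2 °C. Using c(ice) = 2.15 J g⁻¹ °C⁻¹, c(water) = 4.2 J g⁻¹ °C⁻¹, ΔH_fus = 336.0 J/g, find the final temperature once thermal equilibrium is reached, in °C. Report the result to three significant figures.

T_f = 37.4 °C

Heat to bring ice to 0 °C and melt it: q₁ = 21.1×2.15×17.2 + 21.1×336.0 = 7869.9 J
Heat the water can supply cooling to 0 °C: 519.5×4.2×42.5 = 92730.8 J > q₁, so all ice melts.
Energy balance: 519.5×4.2×(42.5 − T) = 7869.9 + 21.1×4.2×(T − 0)
2181.9(42.5 − T) = 7869.9 + 88.62 T
92730.8 − 7869.9 = 2270.52 T
T = 84860.9 / 2270.52 = 37.38 °C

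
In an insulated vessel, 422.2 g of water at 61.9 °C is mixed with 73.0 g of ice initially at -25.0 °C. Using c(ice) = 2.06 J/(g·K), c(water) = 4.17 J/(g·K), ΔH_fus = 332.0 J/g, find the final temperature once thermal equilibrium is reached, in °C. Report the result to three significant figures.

Heat to bring ice to 0 °C and melt it: q₁ = 73.0×2.06×25.0 + 73.0×332.0 = 27996 J
Heat the water can supply cooling to 0 °C: 422.2×4.17×61.9 = 108980 J > q₁, so all ice melts.
Energy balance: 422.2×4.17×(61.9 − T) = 27996 + 73.0×4.17×(T − 0)
1760.574(61.9 − T) = 27996 + 304.41 T
108980 − 27996 = 2064.984 T
T = 80984 / 2064.984 = 39.22 °C

T_f = 39.2 °C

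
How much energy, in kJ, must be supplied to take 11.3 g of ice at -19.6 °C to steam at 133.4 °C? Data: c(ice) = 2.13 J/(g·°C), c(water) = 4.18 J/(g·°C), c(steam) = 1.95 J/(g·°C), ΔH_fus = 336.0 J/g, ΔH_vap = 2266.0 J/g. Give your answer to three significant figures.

q = 35.3 kJ

q1 (heat ice -19.6→0.0 °C): 11.3 × 2.13 × 19.6 = 472 J
q2 (melt at 0 °C): 11.3 × 336.0 = 3797 J
q3 (heat water 0.0→100.0 °C): 11.3 × 4.18 × 100.0 = 4723 J
q4 (vaporize at 100 °C): 11.3 × 2266.0 = 25606 J
q5 (heat steam 100.0→133.4 °C): 11.3 × 1.95 × 33.4 = 736 J
Total: 472 + 3797 + 4723 + 25606 + 736 = 35334 J = 35.3 kJ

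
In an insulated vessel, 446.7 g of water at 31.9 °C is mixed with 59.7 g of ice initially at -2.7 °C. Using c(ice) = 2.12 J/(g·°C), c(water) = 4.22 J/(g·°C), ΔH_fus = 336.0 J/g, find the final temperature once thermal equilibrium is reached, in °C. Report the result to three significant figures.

T_f = 18.6 °C

Heat to bring ice to 0 °C and melt it: q₁ = 59.7×2.12×2.7 + 59.7×336.0 = 20401 J
Heat the water can supply cooling to 0 °C: 446.7×4.22×31.9 = 60133.9 J > q₁, so all ice melts.
Energy balance: 446.7×4.22×(31.9 − T) = 20401 + 59.7×4.22×(T − 0)
1885.074(31.9 − T) = 20401 + 251.934 T
60133.9 − 20401 = 2137.008 T
T = 39732.9 / 2137.008 = 18.59 °C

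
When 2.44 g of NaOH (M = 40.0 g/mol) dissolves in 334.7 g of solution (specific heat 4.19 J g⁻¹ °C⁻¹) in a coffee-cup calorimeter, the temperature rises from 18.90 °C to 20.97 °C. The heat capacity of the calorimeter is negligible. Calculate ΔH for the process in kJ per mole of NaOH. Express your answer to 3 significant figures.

ΔH = -47.6 kJ/mol

|ΔT| = |20.97 − 18.90| = 2.07 °C
|q_surr| = (334.7 × 4.19) × 2.07 = 1402.393 × 2.07 = 2903 J
n(NaOH) = 2.44 / 40.0 = 0.06100 mol
Temperature rose, so q_rxn = −|q_surr| = -2.903 kJ
ΔH = q_rxn / n = -47.59 kJ/mol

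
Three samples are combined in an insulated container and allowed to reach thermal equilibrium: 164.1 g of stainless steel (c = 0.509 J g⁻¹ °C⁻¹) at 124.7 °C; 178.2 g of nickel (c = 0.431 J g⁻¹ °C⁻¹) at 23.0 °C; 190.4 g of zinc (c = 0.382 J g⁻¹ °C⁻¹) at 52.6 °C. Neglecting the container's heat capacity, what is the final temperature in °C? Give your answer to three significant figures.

Σ mᵢcᵢ(T − Tᵢ) = 0  ⇒  T = Σ mᵢcᵢTᵢ / Σ mᵢcᵢ
Σ mᵢcᵢ = 164.1×0.509 + 178.2×0.431 + 190.4×0.382 = 233.0639
Σ mᵢcᵢTᵢ = 83.5269×124.7 + 76.8042×23.0 + 72.7328×52.6 = 16008
T = 16008 / 233.0639 = 68.69 °C

T_f = 68.7 °C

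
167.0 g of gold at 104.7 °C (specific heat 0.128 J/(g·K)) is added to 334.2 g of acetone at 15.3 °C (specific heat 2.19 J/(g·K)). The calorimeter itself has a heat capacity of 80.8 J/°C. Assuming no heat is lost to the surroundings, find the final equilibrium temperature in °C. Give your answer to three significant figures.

T_f = 17.6 °C

Heat lost by gold = heat gained by acetone + calorimeter.
(167.0)(0.128)(104.7 − T) = [(334.2)(2.19) + 80.8](T − 15.3)
21.376 (104.7 − T) = 812.698 (T − 15.3)
2238.1 − 21.376 T = 812.698 T − 12434
14672.1 = 834.074 T
T = 17.59 °C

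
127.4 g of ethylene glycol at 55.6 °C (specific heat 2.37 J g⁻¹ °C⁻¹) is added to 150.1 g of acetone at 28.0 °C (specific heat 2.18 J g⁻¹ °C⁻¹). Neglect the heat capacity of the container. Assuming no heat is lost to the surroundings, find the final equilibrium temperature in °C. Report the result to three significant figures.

T_f = 41.2 °C

Heat lost by ethylene glycol = heat gained by acetone.
(127.4)(2.37)(55.6 − T) = (150.1)(2.18)(T − 28.0)
301.938 (55.6 − T) = 327.218 (T − 28.0)
16788 − 301.938 T = 327.218 T − 9162.1
25950.1 = 629.156 T
T = 41.246 °C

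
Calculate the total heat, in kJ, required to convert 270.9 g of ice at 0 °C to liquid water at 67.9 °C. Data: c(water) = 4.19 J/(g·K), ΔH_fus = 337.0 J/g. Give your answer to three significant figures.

q1 (melt at 0 °C): 270.9 × 337.0 = 91293 J
q2 (heat water 0.0→67.9 °C): 270.9 × 4.19 × 67.9 = 77071 J
Total: 91293 + 77071 = 168364 J = 168 kJ

q = 168 kJ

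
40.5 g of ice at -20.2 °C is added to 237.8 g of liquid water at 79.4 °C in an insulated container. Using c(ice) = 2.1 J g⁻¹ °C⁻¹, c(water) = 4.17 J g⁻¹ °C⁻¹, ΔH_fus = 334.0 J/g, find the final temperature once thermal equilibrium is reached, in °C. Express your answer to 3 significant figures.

Heat to bring ice to 0 °C and melt it: q₁ = 40.5×2.1×20.2 + 40.5×334.0 = 15245 J
Heat the water can supply cooling to 0 °C: 237.8×4.17×79.4 = 78735.1 J > q₁, so all ice melts.
Energy balance: 237.8×4.17×(79.4 − T) = 15245 + 40.5×4.17×(T − 0)
991.626(79.4 − T) = 15245 + 168.885 T
78735.1 − 15245 = 1160.511 T
T = 63490.1 / 1160.511 = 54.71 °C

T_f = 54.7 °C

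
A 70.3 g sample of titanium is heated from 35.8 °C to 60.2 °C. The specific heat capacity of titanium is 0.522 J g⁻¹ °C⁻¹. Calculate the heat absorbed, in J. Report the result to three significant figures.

q = 895 J

q = m c ΔT = 70.3 × 0.522 × (60.2 − 35.8)
q = 70.3 × 0.522 × 24.4 = 895.4 J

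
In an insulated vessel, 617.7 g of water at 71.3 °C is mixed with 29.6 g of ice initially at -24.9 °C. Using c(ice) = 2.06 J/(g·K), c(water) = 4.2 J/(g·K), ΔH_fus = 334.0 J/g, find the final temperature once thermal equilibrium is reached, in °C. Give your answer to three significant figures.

T_f = 63.8 °C

Heat to bring ice to 0 °C and melt it: q₁ = 29.6×2.06×24.9 + 29.6×334.0 = 11405 J
Heat the water can supply cooling to 0 °C: 617.7×4.2×71.3 = 184976 J > q₁, so all ice melts.
Energy balance: 617.7×4.2×(71.3 − T) = 11405 + 29.6×4.2×(T − 0)
2594.34(71.3 − T) = 11405 + 124.32 T
184976 − 11405 = 2718.66 T
T = 173571 / 2718.66 = 63.84 °C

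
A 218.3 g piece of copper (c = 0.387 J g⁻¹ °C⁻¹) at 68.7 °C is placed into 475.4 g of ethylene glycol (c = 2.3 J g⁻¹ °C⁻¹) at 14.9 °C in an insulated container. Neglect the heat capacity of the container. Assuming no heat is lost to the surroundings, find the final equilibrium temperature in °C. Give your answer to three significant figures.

Heat lost by copper = heat gained by ethylene glycol.
(218.3)(0.387)(68.7 − T) = (475.4)(2.3)(T − 14.9)
84.4821 (68.7 − T) = 1093.42 (T − 14.9)
5803.9 − 84.4821 T = 1093.42 T − 16292
22095.9 = 1177.9021 T
T = 18.76 °C

T_f = 18.8 °C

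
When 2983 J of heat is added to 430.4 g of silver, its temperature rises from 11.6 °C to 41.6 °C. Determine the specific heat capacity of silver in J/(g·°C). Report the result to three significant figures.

c = 0.231 J/(g·°C)

c = q / (m ΔT) = 2983 / (430.4 × 30.0)
c = 2983 / 12912 = 0.231 J/(g·°C)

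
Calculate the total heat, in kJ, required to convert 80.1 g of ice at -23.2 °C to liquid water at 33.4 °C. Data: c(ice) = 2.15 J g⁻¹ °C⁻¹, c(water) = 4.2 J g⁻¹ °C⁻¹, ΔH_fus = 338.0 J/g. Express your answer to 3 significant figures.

q = 42.3 kJ

q1 (heat ice -23.2→0.0 °C): 80.1 × 2.15 × 23.2 = 3995 J
q2 (melt at 0 °C): 80.1 × 338.0 = 27074 J
q3 (heat water 0.0→33.4 °C): 80.1 × 4.2 × 33.4 = 11236 J
Total: 3995 + 27074 + 11236 = 42305 J = 42.3 kJ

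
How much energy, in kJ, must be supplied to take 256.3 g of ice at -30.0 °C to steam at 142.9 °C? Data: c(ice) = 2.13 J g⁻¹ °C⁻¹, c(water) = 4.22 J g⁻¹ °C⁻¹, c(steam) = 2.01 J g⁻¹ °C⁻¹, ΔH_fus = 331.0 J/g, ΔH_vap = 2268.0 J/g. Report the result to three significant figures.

q = 813 kJ

q1 (heat ice -30.0→0.0 °C): 256.3 × 2.13 × 30.0 = 16378 J
q2 (melt at 0 °C): 256.3 × 331.0 = 84835 J
q3 (heat water 0.0→100.0 °C): 256.3 × 4.22 × 100.0 = 108159 J
q4 (vaporize at 100 °C): 256.3 × 2268.0 = 581288 J
q5 (heat steam 100.0→142.9 °C): 256.3 × 2.01 × 42.9 = 22100 J
Total: 16378 + 84835 + 108159 + 581288 + 22100 = 812760 J = 813 kJ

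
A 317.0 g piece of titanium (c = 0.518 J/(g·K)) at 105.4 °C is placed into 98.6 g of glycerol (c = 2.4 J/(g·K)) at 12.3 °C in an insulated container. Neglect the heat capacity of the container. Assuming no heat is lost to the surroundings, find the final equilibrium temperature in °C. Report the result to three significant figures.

T_f = 50.4 °C

Heat lost by titanium = heat gained by glycerol.
(317.0)(0.518)(105.4 − T) = (98.6)(2.4)(T − 12.3)
164.206 (105.4 − T) = 236.64 (T − 12.3)
17307 − 164.206 T = 236.64 T − 2910.7
20217.7 = 400.846 T
T = 50.44 °C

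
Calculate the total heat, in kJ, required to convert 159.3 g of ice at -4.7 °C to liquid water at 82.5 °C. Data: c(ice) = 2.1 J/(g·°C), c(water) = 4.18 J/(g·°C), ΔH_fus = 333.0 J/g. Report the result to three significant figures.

q1 (heat ice -4.7→0.0 °C): 159.3 × 2.1 × 4.7 = 1572 J
q2 (melt at 0 °C): 159.3 × 333.0 = 53047 J
q3 (heat water 0.0→82.5 °C): 159.3 × 4.18 × 82.5 = 54935 J
Total: 1572 + 53047 + 54935 = 109554 J = 110 kJ

q = 110 kJ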